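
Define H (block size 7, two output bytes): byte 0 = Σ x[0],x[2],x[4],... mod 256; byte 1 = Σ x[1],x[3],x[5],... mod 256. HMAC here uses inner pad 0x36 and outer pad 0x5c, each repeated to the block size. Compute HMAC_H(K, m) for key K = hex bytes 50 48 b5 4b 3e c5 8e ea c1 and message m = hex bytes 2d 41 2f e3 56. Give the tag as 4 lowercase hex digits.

Key hex bytes 50 48 b5 4b 3e c5 8e ea c1 is 9 bytes > B = 7, so hash it first: H(key) = 92 42, then zero-pad to 7 bytes: K' = 92 42 00 00 00 00 00.
K' ⊕ ipad = a4 74 36 36 36 36 36.  K' ⊕ opad = ce 1e 5c 5c 5c 5c 5c.
Inner input = (K'⊕ipad) ∥ m = a4 74 36 36 36 36 36 ∥ 2d 41 2f e3 56.
Inner hash: even-index sum = 618 mod 256 = 106; odd-index sum = 402 mod 256 = 146 → 6a 92.
Outer input = (K'⊕opad) ∥ inner = ce 1e 5c 5c 5c 5c 5c ∥ 6a 92.
Outer hash (tag): even-index sum = 628 mod 256 = 116; odd-index sum = 320 mod 256 = 64 → 74 40.

7440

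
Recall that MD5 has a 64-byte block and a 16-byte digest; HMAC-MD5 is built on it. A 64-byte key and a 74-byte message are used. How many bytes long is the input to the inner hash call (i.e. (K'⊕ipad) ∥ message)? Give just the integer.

Key is 64 ≤ 64 bytes, zero-padded: |K'| = 64.
Inner input = (K'⊕ipad) ∥ m → 64 + 74 = 138 bytes.

138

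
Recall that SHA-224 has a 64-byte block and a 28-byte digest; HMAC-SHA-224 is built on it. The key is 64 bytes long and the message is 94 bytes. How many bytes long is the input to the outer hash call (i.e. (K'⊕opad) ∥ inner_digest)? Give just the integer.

92

Key is 64 ≤ 64 bytes, zero-padded: |K'| = 64.
Outer input = (K'⊕opad) ∥ H(inner) → 64 + 28 = 92 bytes.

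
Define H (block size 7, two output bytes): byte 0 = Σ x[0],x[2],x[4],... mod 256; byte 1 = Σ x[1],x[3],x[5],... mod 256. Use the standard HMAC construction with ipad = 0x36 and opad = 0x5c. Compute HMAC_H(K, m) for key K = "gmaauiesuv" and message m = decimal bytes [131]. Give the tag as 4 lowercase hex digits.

64f7

Key "gmaauiesuv" = 67 6d 61 61 75 69 65 73 75 76 is 10 bytes > B = 7, so hash it first: H(key) = 17 20, then zero-pad to 7 bytes: K' = 17 20 00 00 00 00 00.
K' ⊕ ipad = 21 16 36 36 36 36 36.  K' ⊕ opad = 4b 7c 5c 5c 5c 5c 5c.
Inner input = (K'⊕ipad) ∥ m = 21 16 36 36 36 36 36 ∥ 83.
Inner hash: even-index sum = 195 mod 256 = 195; odd-index sum = 261 mod 256 = 5 → c3 05.
Outer input = (K'⊕opad) ∥ inner = 4b 7c 5c 5c 5c 5c 5c ∥ c3 05.
Outer hash (tag): even-index sum = 356 mod 256 = 100; odd-index sum = 503 mod 256 = 247 → 64 f7.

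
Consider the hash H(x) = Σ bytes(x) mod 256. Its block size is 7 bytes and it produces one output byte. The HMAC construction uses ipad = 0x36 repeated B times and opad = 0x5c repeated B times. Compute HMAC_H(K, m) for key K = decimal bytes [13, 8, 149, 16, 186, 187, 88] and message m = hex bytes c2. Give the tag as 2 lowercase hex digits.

16

Key decimal bytes [13, 8, 149, 16, 186, 187, 88] = 0d 08 95 10 ba bb 58 is exactly B = 7 bytes: K' = 0d 08 95 10 ba bb 58.
K' ⊕ ipad = 3b 3e a3 26 8c 8d 6e.  K' ⊕ opad = 51 54 c9 4c e6 e7 04.
Inner input = (K'⊕ipad) ∥ m = 3b 3e a3 26 8c 8d 6e ∥ c2.
Inner hash: sum = 59+62+163+38+140+141+110+194 = 907; mod 256 = 139 → 8b.
Outer input = (K'⊕opad) ∥ inner = 51 54 c9 4c e6 e7 04 ∥ 8b.
Outer hash (tag): sum = 81+84+201+76+230+231+4+139 = 1046; mod 256 = 22 → 16.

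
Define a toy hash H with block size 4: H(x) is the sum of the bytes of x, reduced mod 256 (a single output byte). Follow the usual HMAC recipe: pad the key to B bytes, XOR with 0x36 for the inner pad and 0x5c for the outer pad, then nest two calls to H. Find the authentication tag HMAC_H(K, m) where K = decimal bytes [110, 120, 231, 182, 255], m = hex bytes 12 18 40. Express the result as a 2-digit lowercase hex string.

b2

Key decimal bytes [110, 120, 231, 182, 255] = 6e 78 e7 b6 ff is 5 bytes > B = 4, so hash it first: H(key) = 82, then zero-pad to 4 bytes: K' = 82 00 00 00.
K' ⊕ ipad = b4 36 36 36.  K' ⊕ opad = de 5c 5c 5c.
Inner input = (K'⊕ipad) ∥ m = b4 36 36 36 ∥ 12 18 40.
Inner hash: sum = 180+54+54+54+18+24+64 = 448; mod 256 = 192 → c0.
Outer input = (K'⊕opad) ∥ inner = de 5c 5c 5c ∥ c0.
Outer hash (tag): sum = 222+92+92+92+192 = 690; mod 256 = 178 → b2.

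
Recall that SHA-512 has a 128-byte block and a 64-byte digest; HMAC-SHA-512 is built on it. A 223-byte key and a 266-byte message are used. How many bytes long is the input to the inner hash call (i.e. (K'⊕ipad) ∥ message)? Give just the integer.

Key is 223 > 128 bytes, so it is hashed to 64 bytes then zero-padded to 128: |K'| = 128.
Inner input = (K'⊕ipad) ∥ m → 128 + 266 = 394 bytes.

394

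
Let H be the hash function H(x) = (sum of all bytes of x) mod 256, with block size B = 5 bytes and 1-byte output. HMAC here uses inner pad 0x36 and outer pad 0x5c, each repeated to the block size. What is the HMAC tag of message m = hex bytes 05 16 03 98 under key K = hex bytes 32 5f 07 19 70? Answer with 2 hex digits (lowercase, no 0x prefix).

Key hex bytes 32 5f 07 19 70 is exactly B = 5 bytes: K' = 32 5f 07 19 70.
K' ⊕ ipad = 04 69 31 2f 46.  K' ⊕ opad = 6e 03 5b 45 2c.
Inner input = (K'⊕ipad) ∥ m = 04 69 31 2f 46 ∥ 05 16 03 98.
Inner hash: sum = 4+105+49+47+70+5+22+3+152 = 457; mod 256 = 201 → c9.
Outer input = (K'⊕opad) ∥ inner = 6e 03 5b 45 2c ∥ c9.
Outer hash (tag): sum = 110+3+91+69+44+201 = 518; mod 256 = 6 → 06.

06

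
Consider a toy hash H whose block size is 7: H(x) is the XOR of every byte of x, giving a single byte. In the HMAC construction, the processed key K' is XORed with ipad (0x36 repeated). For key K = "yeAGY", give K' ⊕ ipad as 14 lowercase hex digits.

4f5377716f3636

Key "yeAGY" = 79 65 41 47 59 is 5 bytes ≤ B = 7; zero-pad to 7 bytes: K' = 79 65 41 47 59 00 00.
XOR each byte with 0x36: 79⊕36=4f, 65⊕36=53, 41⊕36=77, 47⊕36=71, 59⊕36=6f, 00⊕36=36, 00⊕36=36.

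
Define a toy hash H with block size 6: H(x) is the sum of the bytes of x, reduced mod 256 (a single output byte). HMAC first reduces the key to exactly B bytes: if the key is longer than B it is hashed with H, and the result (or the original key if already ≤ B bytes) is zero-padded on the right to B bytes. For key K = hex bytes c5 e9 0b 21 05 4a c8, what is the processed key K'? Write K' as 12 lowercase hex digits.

f10000000000

|K| = 7 > B = 6, so first hash the key.
H(K): sum = 197+233+11+33+5+74+200 = 753; mod 256 = 241 → f1.
Zero-pad H(K) = f1 to 6 bytes: K' = f1 00 00 00 00 00.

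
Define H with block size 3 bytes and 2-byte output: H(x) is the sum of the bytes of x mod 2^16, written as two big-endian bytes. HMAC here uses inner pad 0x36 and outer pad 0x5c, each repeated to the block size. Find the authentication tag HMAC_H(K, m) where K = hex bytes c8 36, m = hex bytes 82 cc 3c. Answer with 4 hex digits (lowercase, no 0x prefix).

Key hex bytes c8 36 is 2 bytes ≤ B = 3; zero-pad to 3 bytes: K' = c8 36 00.
K' ⊕ ipad = fe 00 36.  K' ⊕ opad = 94 6a 5c.
Inner input = (K'⊕ipad) ∥ m = fe 00 36 ∥ 82 cc 3c.
Inner hash: sum = 254+0+54+130+204+60 = 702 → 02 be.
Outer input = (K'⊕opad) ∥ inner = 94 6a 5c ∥ 02 be.
Outer hash (tag): sum = 148+106+92+2+190 = 538 → 02 1a.

021a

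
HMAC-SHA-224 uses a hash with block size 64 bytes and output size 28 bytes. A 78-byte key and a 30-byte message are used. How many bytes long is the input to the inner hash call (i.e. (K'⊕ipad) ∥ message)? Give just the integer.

Key is 78 > 64 bytes, so it is hashed to 28 bytes then zero-padded to 64: |K'| = 64.
Inner input = (K'⊕ipad) ∥ m → 64 + 30 = 94 bytes.

94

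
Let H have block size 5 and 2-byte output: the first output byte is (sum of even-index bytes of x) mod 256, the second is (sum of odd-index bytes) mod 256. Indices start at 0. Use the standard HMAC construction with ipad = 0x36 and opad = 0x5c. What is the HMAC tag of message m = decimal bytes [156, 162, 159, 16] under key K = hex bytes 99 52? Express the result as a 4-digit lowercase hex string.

5237

Key hex bytes 99 52 is 2 bytes ≤ B = 5; zero-pad to 5 bytes: K' = 99 52 00 00 00.
K' ⊕ ipad = af 64 36 36 36.  K' ⊕ opad = c5 0e 5c 5c 5c.
Inner input = (K'⊕ipad) ∥ m = af 64 36 36 36 ∥ 9c a2 9f 10.
Inner hash: even-index sum = 461 mod 256 = 205; odd-index sum = 469 mod 256 = 213 → cd d5.
Outer input = (K'⊕opad) ∥ inner = c5 0e 5c 5c 5c ∥ cd d5.
Outer hash (tag): even-index sum = 594 mod 256 = 82; odd-index sum = 311 mod 256 = 55 → 52 37.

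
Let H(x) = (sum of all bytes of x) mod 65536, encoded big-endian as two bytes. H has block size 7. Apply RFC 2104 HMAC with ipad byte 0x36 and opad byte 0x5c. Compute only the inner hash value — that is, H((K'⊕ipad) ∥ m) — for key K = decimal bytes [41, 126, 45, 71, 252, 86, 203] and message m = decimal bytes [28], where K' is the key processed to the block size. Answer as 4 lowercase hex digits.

Key decimal bytes [41, 126, 45, 71, 252, 86, 203] = 29 7e 2d 47 fc 56 cb is exactly B = 7 bytes: K' = 29 7e 2d 47 fc 56 cb.
K' ⊕ ipad = 1f 48 1b 71 ca 60 fd.
Inner input = 1f 48 1b 71 ca 60 fd ∥ 1c.
Inner hash: sum = 31+72+27+113+202+96+253+28 = 822 → 03 36.

0336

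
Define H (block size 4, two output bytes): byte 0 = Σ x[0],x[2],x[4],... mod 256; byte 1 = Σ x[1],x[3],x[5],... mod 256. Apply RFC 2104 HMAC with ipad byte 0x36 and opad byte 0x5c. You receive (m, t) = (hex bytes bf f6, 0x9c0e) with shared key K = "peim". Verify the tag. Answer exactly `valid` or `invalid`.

Key "peim" = 70 65 69 6d is exactly B = 4 bytes: K' = 70 65 69 6d.
K' ⊕ ipad = 46 53 5f 5b; K' ⊕ opad = 2c 39 35 31.
Inner hash: even-index sum = 356 mod 256 = 100; odd-index sum = 420 mod 256 = 164 → 64 a4.
Outer hash (recomputed tag): even-index sum = 197 mod 256 = 197; odd-index sum = 270 mod 256 = 14 → c5 0e.
Recomputed tag = c50e; claimed = 9c0e → mismatch.

invalid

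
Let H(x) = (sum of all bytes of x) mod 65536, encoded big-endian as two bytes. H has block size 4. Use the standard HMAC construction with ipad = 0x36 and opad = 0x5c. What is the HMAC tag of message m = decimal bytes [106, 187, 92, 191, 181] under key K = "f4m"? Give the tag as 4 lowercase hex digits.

Key "f4m" = 66 34 6d is 3 bytes ≤ B = 4; zero-pad to 4 bytes: K' = 66 34 6d 00.
K' ⊕ ipad = 50 02 5b 36.  K' ⊕ opad = 3a 68 31 5c.
Inner input = (K'⊕ipad) ∥ m = 50 02 5b 36 ∥ 6a bb 5c bf b5.
Inner hash: sum = 80+2+91+54+106+187+92+191+181 = 984 → 03 d8.
Outer input = (K'⊕opad) ∥ inner = 3a 68 31 5c ∥ 03 d8.
Outer hash (tag): sum = 58+104+49+92+3+216 = 522 → 02 0a.

020a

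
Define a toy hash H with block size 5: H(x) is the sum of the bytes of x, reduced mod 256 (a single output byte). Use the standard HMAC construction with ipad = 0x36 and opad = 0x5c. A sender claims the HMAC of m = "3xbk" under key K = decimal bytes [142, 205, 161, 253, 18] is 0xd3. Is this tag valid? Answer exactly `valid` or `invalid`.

invalid

Key decimal bytes [142, 205, 161, 253, 18] = 8e cd a1 fd 12 is exactly B = 5 bytes: K' = 8e cd a1 fd 12.
K' ⊕ ipad = b8 fb 97 cb 24; K' ⊕ opad = d2 91 fd a1 4e.
Inner hash: sum = 184+251+151+203+36+51+120+98+107 = 1201; mod 256 = 177 → b1.
Outer hash (recomputed tag): sum = 210+145+253+161+78+177 = 1024; mod 256 = 0 → 00.
Recomputed tag = 00; claimed = d3 → mismatch.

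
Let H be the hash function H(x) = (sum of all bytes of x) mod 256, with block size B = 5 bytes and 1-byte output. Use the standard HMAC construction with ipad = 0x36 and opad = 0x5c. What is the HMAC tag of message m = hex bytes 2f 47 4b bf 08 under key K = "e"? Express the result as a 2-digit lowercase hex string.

5c

Key "e" = 65 is 1 byte ≤ B = 5; zero-pad to 5 bytes: K' = 65 00 00 00 00.
K' ⊕ ipad = 53 36 36 36 36.  K' ⊕ opad = 39 5c 5c 5c 5c.
Inner input = (K'⊕ipad) ∥ m = 53 36 36 36 36 ∥ 2f 47 4b bf 08.
Inner hash: sum = 83+54+54+54+54+47+71+75+191+8 = 691; mod 256 = 179 → b3.
Outer input = (K'⊕opad) ∥ inner = 39 5c 5c 5c 5c ∥ b3.
Outer hash (tag): sum = 57+92+92+92+92+179 = 604; mod 256 = 92 → 5c.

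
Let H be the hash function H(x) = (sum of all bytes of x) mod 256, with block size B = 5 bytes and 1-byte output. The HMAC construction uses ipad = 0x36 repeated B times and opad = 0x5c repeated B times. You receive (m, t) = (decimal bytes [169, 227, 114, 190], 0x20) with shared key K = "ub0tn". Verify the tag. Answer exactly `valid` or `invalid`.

Key "ub0tn" = 75 62 30 74 6e is exactly B = 5 bytes: K' = 75 62 30 74 6e.
K' ⊕ ipad = 43 54 06 42 58; K' ⊕ opad = 29 3e 6c 28 32.
Inner hash: sum = 67+84+6+66+88+169+227+114+190 = 1011; mod 256 = 243 → f3.
Outer hash (recomputed tag): sum = 41+62+108+40+50+243 = 544; mod 256 = 32 → 20.
Recomputed tag = 20; claimed = 20 → match.

valid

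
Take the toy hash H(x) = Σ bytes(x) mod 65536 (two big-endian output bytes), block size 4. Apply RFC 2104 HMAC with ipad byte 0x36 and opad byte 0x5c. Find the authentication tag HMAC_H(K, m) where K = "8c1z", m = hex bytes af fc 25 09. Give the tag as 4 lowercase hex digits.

01c7

Key "8c1z" = 38 63 31 7a is exactly B = 4 bytes: K' = 38 63 31 7a.
K' ⊕ ipad = 0e 55 07 4c.  K' ⊕ opad = 64 3f 6d 26.
Inner input = (K'⊕ipad) ∥ m = 0e 55 07 4c ∥ af fc 25 09.
Inner hash: sum = 14+85+7+76+175+252+37+9 = 655 → 02 8f.
Outer input = (K'⊕opad) ∥ inner = 64 3f 6d 26 ∥ 02 8f.
Outer hash (tag): sum = 100+63+109+38+2+143 = 455 → 01 c7.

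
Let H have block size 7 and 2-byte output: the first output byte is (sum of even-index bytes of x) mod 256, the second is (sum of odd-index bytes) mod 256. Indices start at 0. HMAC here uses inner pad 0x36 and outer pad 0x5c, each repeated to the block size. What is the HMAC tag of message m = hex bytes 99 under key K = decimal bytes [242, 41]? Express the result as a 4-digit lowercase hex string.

e693

Key decimal bytes [242, 41] = f2 29 is 2 bytes ≤ B = 7; zero-pad to 7 bytes: K' = f2 29 00 00 00 00 00.
K' ⊕ ipad = c4 1f 36 36 36 36 36.  K' ⊕ opad = ae 75 5c 5c 5c 5c 5c.
Inner input = (K'⊕ipad) ∥ m = c4 1f 36 36 36 36 36 ∥ 99.
Inner hash: even-index sum = 358 mod 256 = 102; odd-index sum = 292 mod 256 = 36 → 66 24.
Outer input = (K'⊕opad) ∥ inner = ae 75 5c 5c 5c 5c 5c ∥ 66 24.
Outer hash (tag): even-index sum = 486 mod 256 = 230; odd-index sum = 403 mod 256 = 147 → e6 93.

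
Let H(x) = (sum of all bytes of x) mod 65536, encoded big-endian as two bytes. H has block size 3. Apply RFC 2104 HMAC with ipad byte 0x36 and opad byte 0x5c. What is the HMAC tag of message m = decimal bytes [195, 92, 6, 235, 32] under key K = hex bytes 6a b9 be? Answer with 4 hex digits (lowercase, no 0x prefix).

02a3

Key hex bytes 6a b9 be is exactly B = 3 bytes: K' = 6a b9 be.
K' ⊕ ipad = 5c 8f 88.  K' ⊕ opad = 36 e5 e2.
Inner input = (K'⊕ipad) ∥ m = 5c 8f 88 ∥ c3 5c 06 eb 20.
Inner hash: sum = 92+143+136+195+92+6+235+32 = 931 → 03 a3.
Outer input = (K'⊕opad) ∥ inner = 36 e5 e2 ∥ 03 a3.
Outer hash (tag): sum = 54+229+226+3+163 = 675 → 02 a3.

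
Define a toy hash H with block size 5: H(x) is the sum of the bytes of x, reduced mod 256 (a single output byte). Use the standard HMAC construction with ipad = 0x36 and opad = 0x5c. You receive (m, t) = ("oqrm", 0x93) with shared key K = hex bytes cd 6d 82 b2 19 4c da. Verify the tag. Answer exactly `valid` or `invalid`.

Key hex bytes cd 6d 82 b2 19 4c da is 7 bytes > B = 5, so hash it first: H(key) = ad, then zero-pad to 5 bytes: K' = ad 00 00 00 00.
K' ⊕ ipad = 9b 36 36 36 36; K' ⊕ opad = f1 5c 5c 5c 5c.
Inner hash: sum = 155+54+54+54+54+111+113+114+109 = 818; mod 256 = 50 → 32.
Outer hash (recomputed tag): sum = 241+92+92+92+92+50 = 659; mod 256 = 147 → 93.
Recomputed tag = 93; claimed = 93 → match.

valid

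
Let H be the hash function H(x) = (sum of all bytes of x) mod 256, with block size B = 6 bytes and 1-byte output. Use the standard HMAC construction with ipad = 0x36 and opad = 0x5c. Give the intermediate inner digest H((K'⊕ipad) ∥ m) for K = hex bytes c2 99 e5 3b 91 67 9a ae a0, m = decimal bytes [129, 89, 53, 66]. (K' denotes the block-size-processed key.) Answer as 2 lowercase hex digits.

Key hex bytes c2 99 e5 3b 91 67 9a ae a0 is 9 bytes > B = 6, so hash it first: H(key) = 5b, then zero-pad to 6 bytes: K' = 5b 00 00 00 00 00.
K' ⊕ ipad = 6d 36 36 36 36 36.
Inner input = 6d 36 36 36 36 36 ∥ 81 59 35 42.
Inner hash: sum = 109+54+54+54+54+54+129+89+53+66 = 716; mod 256 = 204 → cc.

cc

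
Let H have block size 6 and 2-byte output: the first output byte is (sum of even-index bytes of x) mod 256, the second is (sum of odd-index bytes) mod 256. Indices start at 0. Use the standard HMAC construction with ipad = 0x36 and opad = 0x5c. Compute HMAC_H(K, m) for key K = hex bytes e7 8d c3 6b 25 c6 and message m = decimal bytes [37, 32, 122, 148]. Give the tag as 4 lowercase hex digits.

Key hex bytes e7 8d c3 6b 25 c6 is exactly B = 6 bytes: K' = e7 8d c3 6b 25 c6.
K' ⊕ ipad = d1 bb f5 5d 13 f0.  K' ⊕ opad = bb d1 9f 37 79 9a.
Inner input = (K'⊕ipad) ∥ m = d1 bb f5 5d 13 f0 ∥ 25 20 7a 94.
Inner hash: even-index sum = 632 mod 256 = 120; odd-index sum = 700 mod 256 = 188 → 78 bc.
Outer input = (K'⊕opad) ∥ inner = bb d1 9f 37 79 9a ∥ 78 bc.
Outer hash (tag): even-index sum = 587 mod 256 = 75; odd-index sum = 606 mod 256 = 94 → 4b 5e.

4b5e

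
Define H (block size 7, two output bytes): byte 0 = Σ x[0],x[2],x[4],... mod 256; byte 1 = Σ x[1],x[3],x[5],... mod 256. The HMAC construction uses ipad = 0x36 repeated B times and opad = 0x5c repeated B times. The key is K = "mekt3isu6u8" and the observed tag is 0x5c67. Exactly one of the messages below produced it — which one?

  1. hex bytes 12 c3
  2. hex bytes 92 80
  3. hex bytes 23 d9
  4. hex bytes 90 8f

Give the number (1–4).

Key "mekt3isu6u8" = 6d 65 6b 74 33 69 73 75 36 75 38 is 11 bytes > B = 7, so hash it first: H(key) = ec 2c, then zero-pad to 7 bytes: K' = ec 2c 00 00 00 00 00.
K' ⊕ ipad = da 1a 36 36 36 36 36; K' ⊕ opad = b0 70 5c 5c 5c 5c 5c.
m1: inner = H(da 1a 36 36 36 36 36 12 c3) = 3f 98; tag = H(b0 70 5c 5c 5c 5c 5c 3f 98) = 5c67 ← matches
m2: inner = H(da 1a 36 36 36 36 36 92 80) = fc 18; tag = H(b0 70 5c 5c 5c 5c 5c fc 18) = dc24
m3: inner = H(da 1a 36 36 36 36 36 23 d9) = 55 a9; tag = H(b0 70 5c 5c 5c 5c 5c 55 a9) = 6d7d
m4: inner = H(da 1a 36 36 36 36 36 90 8f) = 0b 16; tag = H(b0 70 5c 5c 5c 5c 5c 0b 16) = da33

1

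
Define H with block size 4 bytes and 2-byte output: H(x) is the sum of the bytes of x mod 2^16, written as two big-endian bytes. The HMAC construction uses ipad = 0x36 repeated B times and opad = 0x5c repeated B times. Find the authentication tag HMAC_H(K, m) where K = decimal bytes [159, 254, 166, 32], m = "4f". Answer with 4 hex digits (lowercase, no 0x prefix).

038e

Key decimal bytes [159, 254, 166, 32] = 9f fe a6 20 is exactly B = 4 bytes: K' = 9f fe a6 20.
K' ⊕ ipad = a9 c8 90 16.  K' ⊕ opad = c3 a2 fa 7c.
Inner input = (K'⊕ipad) ∥ m = a9 c8 90 16 ∥ 34 66.
Inner hash: sum = 169+200+144+22+52+102 = 689 → 02 b1.
Outer input = (K'⊕opad) ∥ inner = c3 a2 fa 7c ∥ 02 b1.
Outer hash (tag): sum = 195+162+250+124+2+177 = 910 → 03 8e.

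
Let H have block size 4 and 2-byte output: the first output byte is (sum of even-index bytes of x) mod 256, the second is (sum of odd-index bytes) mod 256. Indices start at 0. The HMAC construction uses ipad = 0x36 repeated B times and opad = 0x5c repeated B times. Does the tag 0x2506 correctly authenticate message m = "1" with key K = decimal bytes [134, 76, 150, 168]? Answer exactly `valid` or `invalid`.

Key decimal bytes [134, 76, 150, 168] = 86 4c 96 a8 is exactly B = 4 bytes: K' = 86 4c 96 a8.
K' ⊕ ipad = b0 7a a0 9e; K' ⊕ opad = da 10 ca f4.
Inner hash: even-index sum = 385 mod 256 = 129; odd-index sum = 280 mod 256 = 24 → 81 18.
Outer hash (recomputed tag): even-index sum = 549 mod 256 = 37; odd-index sum = 284 mod 256 = 28 → 25 1c.
Recomputed tag = 251c; claimed = 2506 → mismatch.

invalid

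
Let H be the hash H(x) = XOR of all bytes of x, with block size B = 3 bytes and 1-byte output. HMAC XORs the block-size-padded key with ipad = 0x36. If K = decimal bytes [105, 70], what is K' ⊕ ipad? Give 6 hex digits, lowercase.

5f7036

Key decimal bytes [105, 70] = 69 46 is 2 bytes ≤ B = 3; zero-pad to 3 bytes: K' = 69 46 00.
XOR each byte with 0x36: 69⊕36=5f, 46⊕36=70, 00⊕36=36.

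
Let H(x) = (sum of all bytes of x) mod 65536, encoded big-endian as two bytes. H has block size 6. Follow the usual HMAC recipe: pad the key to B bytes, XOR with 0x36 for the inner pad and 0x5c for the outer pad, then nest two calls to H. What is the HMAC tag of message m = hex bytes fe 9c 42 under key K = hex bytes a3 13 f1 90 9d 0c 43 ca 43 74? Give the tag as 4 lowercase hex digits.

033b

Key hex bytes a3 13 f1 90 9d 0c 43 ca 43 74 is 10 bytes > B = 6, so hash it first: H(key) = 04 a4, then zero-pad to 6 bytes: K' = 04 a4 00 00 00 00.
K' ⊕ ipad = 32 92 36 36 36 36.  K' ⊕ opad = 58 f8 5c 5c 5c 5c.
Inner input = (K'⊕ipad) ∥ m = 32 92 36 36 36 36 ∥ fe 9c 42.
Inner hash: sum = 50+146+54+54+54+54+254+156+66 = 888 → 03 78.
Outer input = (K'⊕opad) ∥ inner = 58 f8 5c 5c 5c 5c ∥ 03 78.
Outer hash (tag): sum = 88+248+92+92+92+92+3+120 = 827 → 03 3b.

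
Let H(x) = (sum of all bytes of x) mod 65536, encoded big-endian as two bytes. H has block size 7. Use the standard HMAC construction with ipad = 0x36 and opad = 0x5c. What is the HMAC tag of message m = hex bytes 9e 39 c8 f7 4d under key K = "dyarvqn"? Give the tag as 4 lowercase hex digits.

Key "dyarvqn" = 64 79 61 72 76 71 6e is exactly B = 7 bytes: K' = 64 79 61 72 76 71 6e.
K' ⊕ ipad = 52 4f 57 44 40 47 58.  K' ⊕ opad = 38 25 3d 2e 2a 2d 32.
Inner input = (K'⊕ipad) ∥ m = 52 4f 57 44 40 47 58 ∥ 9e 39 c8 f7 4d.
Inner hash: sum = 82+79+87+68+64+71+88+158+57+200+247+77 = 1278 → 04 fe.
Outer input = (K'⊕opad) ∥ inner = 38 25 3d 2e 2a 2d 32 ∥ 04 fe.
Outer hash (tag): sum = 56+37+61+46+42+45+50+4+254 = 595 → 02 53.

0253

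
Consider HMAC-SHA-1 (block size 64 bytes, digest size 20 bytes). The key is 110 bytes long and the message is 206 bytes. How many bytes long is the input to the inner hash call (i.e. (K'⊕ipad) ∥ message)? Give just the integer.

Key is 110 > 64 bytes, so it is hashed to 20 bytes then zero-padded to 64: |K'| = 64.
Inner input = (K'⊕ipad) ∥ m → 64 + 206 = 270 bytes.

270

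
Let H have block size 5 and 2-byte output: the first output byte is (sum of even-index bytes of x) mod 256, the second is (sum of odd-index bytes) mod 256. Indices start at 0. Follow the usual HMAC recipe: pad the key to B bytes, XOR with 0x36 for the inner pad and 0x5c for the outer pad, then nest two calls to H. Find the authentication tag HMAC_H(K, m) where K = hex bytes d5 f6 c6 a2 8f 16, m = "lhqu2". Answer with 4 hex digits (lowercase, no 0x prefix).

0bb3

Key hex bytes d5 f6 c6 a2 8f 16 is 6 bytes > B = 5, so hash it first: H(key) = 2a ae, then zero-pad to 5 bytes: K' = 2a ae 00 00 00.
K' ⊕ ipad = 1c 98 36 36 36.  K' ⊕ opad = 76 f2 5c 5c 5c.
Inner input = (K'⊕ipad) ∥ m = 1c 98 36 36 36 ∥ 6c 68 71 75 32.
Inner hash: even-index sum = 357 mod 256 = 101; odd-index sum = 477 mod 256 = 221 → 65 dd.
Outer input = (K'⊕opad) ∥ inner = 76 f2 5c 5c 5c ∥ 65 dd.
Outer hash (tag): even-index sum = 523 mod 256 = 11; odd-index sum = 435 mod 256 = 179 → 0b b3.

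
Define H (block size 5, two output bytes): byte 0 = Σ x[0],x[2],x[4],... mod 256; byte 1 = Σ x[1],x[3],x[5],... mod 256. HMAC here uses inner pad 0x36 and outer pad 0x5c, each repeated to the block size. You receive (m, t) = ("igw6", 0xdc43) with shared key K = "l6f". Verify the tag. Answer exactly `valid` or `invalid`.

valid

Key "l6f" = 6c 36 66 is 3 bytes ≤ B = 5; zero-pad to 5 bytes: K' = 6c 36 66 00 00.
K' ⊕ ipad = 5a 00 50 36 36; K' ⊕ opad = 30 6a 3a 5c 5c.
Inner hash: even-index sum = 381 mod 256 = 125; odd-index sum = 278 mod 256 = 22 → 7d 16.
Outer hash (recomputed tag): even-index sum = 220 mod 256 = 220; odd-index sum = 323 mod 256 = 67 → dc 43.
Recomputed tag = dc43; claimed = dc43 → match.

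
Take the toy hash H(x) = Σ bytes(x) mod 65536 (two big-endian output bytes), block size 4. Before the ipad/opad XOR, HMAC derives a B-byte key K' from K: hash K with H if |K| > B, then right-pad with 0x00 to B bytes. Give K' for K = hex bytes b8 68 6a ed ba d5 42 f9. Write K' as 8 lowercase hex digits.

05410000

|K| = 8 > B = 4, so first hash the key.
H(K): sum = 184+104+106+237+186+213+66+249 = 1345 → 05 41.
Zero-pad H(K) = 05 41 to 4 bytes: K' = 05 41 00 00.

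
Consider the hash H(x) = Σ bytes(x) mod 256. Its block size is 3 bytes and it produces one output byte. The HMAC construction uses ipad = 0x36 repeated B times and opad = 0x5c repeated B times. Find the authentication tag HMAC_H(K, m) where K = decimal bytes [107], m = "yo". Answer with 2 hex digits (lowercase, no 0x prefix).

a0

Key decimal bytes [107] = 6b is 1 byte ≤ B = 3; zero-pad to 3 bytes: K' = 6b 00 00.
K' ⊕ ipad = 5d 36 36.  K' ⊕ opad = 37 5c 5c.
Inner input = (K'⊕ipad) ∥ m = 5d 36 36 ∥ 79 6f.
Inner hash: sum = 93+54+54+121+111 = 433; mod 256 = 177 → b1.
Outer input = (K'⊕opad) ∥ inner = 37 5c 5c ∥ b1.
Outer hash (tag): sum = 55+92+92+177 = 416; mod 256 = 160 → a0.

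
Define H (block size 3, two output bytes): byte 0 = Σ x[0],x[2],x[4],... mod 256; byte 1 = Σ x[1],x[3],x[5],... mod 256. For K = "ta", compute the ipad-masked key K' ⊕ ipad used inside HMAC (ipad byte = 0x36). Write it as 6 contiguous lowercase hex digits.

Key "ta" = 74 61 is 2 bytes ≤ B = 3; zero-pad to 3 bytes: K' = 74 61 00.
XOR each byte with 0x36: 74⊕36=42, 61⊕36=57, 00⊕36=36.

425736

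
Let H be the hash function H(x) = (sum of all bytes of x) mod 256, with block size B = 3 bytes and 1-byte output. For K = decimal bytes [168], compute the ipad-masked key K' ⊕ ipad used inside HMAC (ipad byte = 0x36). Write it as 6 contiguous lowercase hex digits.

Key decimal bytes [168] = a8 is 1 byte ≤ B = 3; zero-pad to 3 bytes: K' = a8 00 00.
XOR each byte with 0x36: a8⊕36=9e, 00⊕36=36, 00⊕36=36.

9e3636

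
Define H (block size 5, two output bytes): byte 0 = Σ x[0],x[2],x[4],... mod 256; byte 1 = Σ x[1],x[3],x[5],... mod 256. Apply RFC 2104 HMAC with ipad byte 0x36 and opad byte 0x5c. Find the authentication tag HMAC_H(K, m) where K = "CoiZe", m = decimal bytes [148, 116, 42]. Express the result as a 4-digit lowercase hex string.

Key "CoiZe" = 43 6f 69 5a 65 is exactly B = 5 bytes: K' = 43 6f 69 5a 65.
K' ⊕ ipad = 75 59 5f 6c 53.  K' ⊕ opad = 1f 33 35 06 39.
Inner input = (K'⊕ipad) ∥ m = 75 59 5f 6c 53 ∥ 94 74 2a.
Inner hash: even-index sum = 411 mod 256 = 155; odd-index sum = 387 mod 256 = 131 → 9b 83.
Outer input = (K'⊕opad) ∥ inner = 1f 33 35 06 39 ∥ 9b 83.
Outer hash (tag): even-index sum = 272 mod 256 = 16; odd-index sum = 212 mod 256 = 212 → 10 d4.

10d4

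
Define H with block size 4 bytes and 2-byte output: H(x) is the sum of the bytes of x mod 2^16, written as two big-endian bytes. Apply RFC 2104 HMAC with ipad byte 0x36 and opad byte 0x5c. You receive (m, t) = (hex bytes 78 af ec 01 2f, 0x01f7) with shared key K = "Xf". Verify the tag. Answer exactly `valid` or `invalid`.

Key "Xf" = 58 66 is 2 bytes ≤ B = 4; zero-pad to 4 bytes: K' = 58 66 00 00.
K' ⊕ ipad = 6e 50 36 36; K' ⊕ opad = 04 3a 5c 5c.
Inner hash: sum = 110+80+54+54+120+175+236+1+47 = 877 → 03 6d.
Outer hash (recomputed tag): sum = 4+58+92+92+3+109 = 358 → 01 66.
Recomputed tag = 0166; claimed = 01f7 → mismatch.

invalid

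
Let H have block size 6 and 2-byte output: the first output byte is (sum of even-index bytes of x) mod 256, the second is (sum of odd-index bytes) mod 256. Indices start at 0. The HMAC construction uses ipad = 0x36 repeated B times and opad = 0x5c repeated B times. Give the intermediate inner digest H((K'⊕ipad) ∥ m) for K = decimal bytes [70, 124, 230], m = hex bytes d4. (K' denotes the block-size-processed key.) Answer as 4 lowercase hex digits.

4ab6

Key decimal bytes [70, 124, 230] = 46 7c e6 is 3 bytes ≤ B = 6; zero-pad to 6 bytes: K' = 46 7c e6 00 00 00.
K' ⊕ ipad = 70 4a d0 36 36 36.
Inner input = 70 4a d0 36 36 36 ∥ d4.
Inner hash: even-index sum = 586 mod 256 = 74; odd-index sum = 182 mod 256 = 182 → 4a b6.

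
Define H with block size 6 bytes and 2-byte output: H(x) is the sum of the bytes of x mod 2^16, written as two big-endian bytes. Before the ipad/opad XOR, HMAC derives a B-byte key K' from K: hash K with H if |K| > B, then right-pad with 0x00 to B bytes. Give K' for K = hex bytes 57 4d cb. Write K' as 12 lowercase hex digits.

Key hex bytes 57 4d cb is 3 bytes ≤ B = 6; zero-pad to 6 bytes: K' = 57 4d cb 00 00 00.

574dcb000000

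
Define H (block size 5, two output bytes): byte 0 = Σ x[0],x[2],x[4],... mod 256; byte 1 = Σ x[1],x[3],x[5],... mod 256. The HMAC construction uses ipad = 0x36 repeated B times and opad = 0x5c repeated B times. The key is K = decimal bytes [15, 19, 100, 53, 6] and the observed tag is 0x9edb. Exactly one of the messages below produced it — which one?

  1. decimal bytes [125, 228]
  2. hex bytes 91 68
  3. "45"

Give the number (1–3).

Key decimal bytes [15, 19, 100, 53, 6] = 0f 13 64 35 06 is exactly B = 5 bytes: K' = 0f 13 64 35 06.
K' ⊕ ipad = 39 25 52 03 30; K' ⊕ opad = 53 4f 38 69 5a.
m1: inner = H(39 25 52 03 30 7d e4) = 9f a5; tag = H(53 4f 38 69 5a 9f a5) = 8a57
m2: inner = H(39 25 52 03 30 91 68) = 23 b9; tag = H(53 4f 38 69 5a 23 b9) = 9edb ← matches
m3: inner = H(39 25 52 03 30 34 35) = f0 5c; tag = H(53 4f 38 69 5a f0 5c) = 41a8

2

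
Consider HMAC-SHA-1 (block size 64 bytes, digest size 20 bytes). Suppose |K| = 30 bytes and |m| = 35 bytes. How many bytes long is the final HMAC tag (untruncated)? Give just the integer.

The tag is one SHA-1 digest: 20 bytes.

20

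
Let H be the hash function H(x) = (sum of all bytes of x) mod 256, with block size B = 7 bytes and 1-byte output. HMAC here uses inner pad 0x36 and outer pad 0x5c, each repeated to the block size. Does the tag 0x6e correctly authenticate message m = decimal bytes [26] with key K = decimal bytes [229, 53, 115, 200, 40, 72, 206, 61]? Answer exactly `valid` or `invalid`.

invalid

Key decimal bytes [229, 53, 115, 200, 40, 72, 206, 61] = e5 35 73 c8 28 48 ce 3d is 8 bytes > B = 7, so hash it first: H(key) = d0, then zero-pad to 7 bytes: K' = d0 00 00 00 00 00 00.
K' ⊕ ipad = e6 36 36 36 36 36 36; K' ⊕ opad = 8c 5c 5c 5c 5c 5c 5c.
Inner hash: sum = 230+54+54+54+54+54+54+26 = 580; mod 256 = 68 → 44.
Outer hash (recomputed tag): sum = 140+92+92+92+92+92+92+68 = 760; mod 256 = 248 → f8.
Recomputed tag = f8; claimed = 6e → mismatch.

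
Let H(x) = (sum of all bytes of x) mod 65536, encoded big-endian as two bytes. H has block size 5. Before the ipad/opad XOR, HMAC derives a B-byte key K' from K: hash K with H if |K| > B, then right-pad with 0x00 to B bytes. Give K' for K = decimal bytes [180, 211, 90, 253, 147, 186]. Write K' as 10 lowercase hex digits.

|K| = 6 > B = 5, so first hash the key.
H(K): sum = 180+211+90+253+147+186 = 1067 → 04 2b.
Zero-pad H(K) = 04 2b to 5 bytes: K' = 04 2b 00 00 00.

042b000000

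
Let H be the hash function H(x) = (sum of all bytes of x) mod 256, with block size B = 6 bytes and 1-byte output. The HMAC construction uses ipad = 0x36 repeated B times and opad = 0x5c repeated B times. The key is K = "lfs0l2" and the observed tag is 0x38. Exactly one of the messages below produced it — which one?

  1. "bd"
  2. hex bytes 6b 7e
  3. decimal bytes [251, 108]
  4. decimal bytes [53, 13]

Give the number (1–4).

Key "lfs0l2" = 6c 66 73 30 6c 32 is exactly B = 6 bytes: K' = 6c 66 73 30 6c 32.
K' ⊕ ipad = 5a 50 45 06 5a 04; K' ⊕ opad = 30 3a 2f 6c 30 6e.
m1: inner = H(5a 50 45 06 5a 04 62 64) = 19; tag = H(30 3a 2f 6c 30 6e 19) = bc
m2: inner = H(5a 50 45 06 5a 04 6b 7e) = 3c; tag = H(30 3a 2f 6c 30 6e 3c) = df
m3: inner = H(5a 50 45 06 5a 04 fb 6c) = ba; tag = H(30 3a 2f 6c 30 6e ba) = 5d
m4: inner = H(5a 50 45 06 5a 04 35 0d) = 95; tag = H(30 3a 2f 6c 30 6e 95) = 38 ← matches

4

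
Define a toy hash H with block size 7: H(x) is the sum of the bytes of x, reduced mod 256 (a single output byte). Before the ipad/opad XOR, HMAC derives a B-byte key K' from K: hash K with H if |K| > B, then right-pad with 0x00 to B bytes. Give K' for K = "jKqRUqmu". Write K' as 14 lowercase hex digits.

20000000000000

|K| = 8 > B = 7, so first hash the key.
H(K): sum = 106+75+113+82+85+113+109+117 = 800; mod 256 = 32 → 20.
Zero-pad H(K) = 20 to 7 bytes: K' = 20 00 00 00 00 00 00.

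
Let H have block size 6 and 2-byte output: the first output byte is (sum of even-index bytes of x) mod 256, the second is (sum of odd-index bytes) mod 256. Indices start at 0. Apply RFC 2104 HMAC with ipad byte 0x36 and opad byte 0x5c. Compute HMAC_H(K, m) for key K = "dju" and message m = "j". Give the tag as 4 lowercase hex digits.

f2b6

Key "dju" = 64 6a 75 is 3 bytes ≤ B = 6; zero-pad to 6 bytes: K' = 64 6a 75 00 00 00.
K' ⊕ ipad = 52 5c 43 36 36 36.  K' ⊕ opad = 38 36 29 5c 5c 5c.
Inner input = (K'⊕ipad) ∥ m = 52 5c 43 36 36 36 ∥ 6a.
Inner hash: even-index sum = 309 mod 256 = 53; odd-index sum = 200 mod 256 = 200 → 35 c8.
Outer input = (K'⊕opad) ∥ inner = 38 36 29 5c 5c 5c ∥ 35 c8.
Outer hash (tag): even-index sum = 242 mod 256 = 242; odd-index sum = 438 mod 256 = 182 → f2 b6.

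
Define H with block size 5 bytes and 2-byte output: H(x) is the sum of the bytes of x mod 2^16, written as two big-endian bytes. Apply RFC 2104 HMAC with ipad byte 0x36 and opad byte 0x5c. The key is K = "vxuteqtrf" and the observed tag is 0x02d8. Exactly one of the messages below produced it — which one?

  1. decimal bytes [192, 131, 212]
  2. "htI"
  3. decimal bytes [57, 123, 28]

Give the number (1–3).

1

Key "vxuteqtrf" = 76 78 75 74 65 71 74 72 66 is 9 bytes > B = 5, so hash it first: H(key) = 03 f9, then zero-pad to 5 bytes: K' = 03 f9 00 00 00.
K' ⊕ ipad = 35 cf 36 36 36; K' ⊕ opad = 5f a5 5c 5c 5c.
m1: inner = H(35 cf 36 36 36 c0 83 d4) = 03 bd; tag = H(5f a5 5c 5c 5c 03 bd) = 02d8 ← matches
m2: inner = H(35 cf 36 36 36 68 74 49) = 02 cb; tag = H(5f a5 5c 5c 5c 02 cb) = 02e5
m3: inner = H(35 cf 36 36 36 39 7b 1c) = 02 76; tag = H(5f a5 5c 5c 5c 02 76) = 0290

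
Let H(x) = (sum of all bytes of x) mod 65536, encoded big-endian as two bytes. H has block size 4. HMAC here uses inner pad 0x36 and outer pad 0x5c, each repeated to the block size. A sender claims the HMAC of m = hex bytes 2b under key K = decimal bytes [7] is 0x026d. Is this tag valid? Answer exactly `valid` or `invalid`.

valid

Key decimal bytes [7] = 07 is 1 byte ≤ B = 4; zero-pad to 4 bytes: K' = 07 00 00 00.
K' ⊕ ipad = 31 36 36 36; K' ⊕ opad = 5b 5c 5c 5c.
Inner hash: sum = 49+54+54+54+43 = 254 → 00 fe.
Outer hash (recomputed tag): sum = 91+92+92+92+0+254 = 621 → 02 6d.
Recomputed tag = 026d; claimed = 026d → match.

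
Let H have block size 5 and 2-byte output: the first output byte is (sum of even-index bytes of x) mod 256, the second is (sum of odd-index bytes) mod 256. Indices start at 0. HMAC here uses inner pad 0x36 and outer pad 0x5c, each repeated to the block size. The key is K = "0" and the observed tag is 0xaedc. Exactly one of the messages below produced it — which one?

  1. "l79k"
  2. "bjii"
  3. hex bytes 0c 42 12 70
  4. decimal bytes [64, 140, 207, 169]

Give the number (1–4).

Key "0" = 30 is 1 byte ≤ B = 5; zero-pad to 5 bytes: K' = 30 00 00 00 00.
K' ⊕ ipad = 06 36 36 36 36; K' ⊕ opad = 6c 5c 5c 5c 5c.
m1: inner = H(06 36 36 36 36 6c 37 39 6b) = 14 11; tag = H(6c 5c 5c 5c 5c 14 11) = 35cc
m2: inner = H(06 36 36 36 36 62 6a 69 69) = 45 37; tag = H(6c 5c 5c 5c 5c 45 37) = 5bfd
m3: inner = H(06 36 36 36 36 0c 42 12 70) = 24 8a; tag = H(6c 5c 5c 5c 5c 24 8a) = aedc ← matches
m4: inner = H(06 36 36 36 36 40 8c cf a9) = a7 7b; tag = H(6c 5c 5c 5c 5c a7 7b) = 9f5f

3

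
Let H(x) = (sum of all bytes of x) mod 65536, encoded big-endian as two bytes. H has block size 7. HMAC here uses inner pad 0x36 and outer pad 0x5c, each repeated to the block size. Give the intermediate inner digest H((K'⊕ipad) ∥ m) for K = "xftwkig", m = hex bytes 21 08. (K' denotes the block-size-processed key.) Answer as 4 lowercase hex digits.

0257

Key "xftwkig" = 78 66 74 77 6b 69 67 is exactly B = 7 bytes: K' = 78 66 74 77 6b 69 67.
K' ⊕ ipad = 4e 50 42 41 5d 5f 51.
Inner input = 4e 50 42 41 5d 5f 51 ∥ 21 08.
Inner hash: sum = 78+80+66+65+93+95+81+33+8 = 599 → 02 57.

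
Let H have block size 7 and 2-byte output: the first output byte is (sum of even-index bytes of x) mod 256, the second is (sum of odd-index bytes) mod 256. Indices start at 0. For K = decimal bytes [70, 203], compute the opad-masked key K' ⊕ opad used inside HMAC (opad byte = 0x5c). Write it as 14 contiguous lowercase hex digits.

1a975c5c5c5c5c

Key decimal bytes [70, 203] = 46 cb is 2 bytes ≤ B = 7; zero-pad to 7 bytes: K' = 46 cb 00 00 00 00 00.
XOR each byte with 0x5c: 46⊕5c=1a, cb⊕5c=97, 00⊕5c=5c, 00⊕5c=5c, 00⊕5c=5c, 00⊕5c=5c, 00⊕5c=5c.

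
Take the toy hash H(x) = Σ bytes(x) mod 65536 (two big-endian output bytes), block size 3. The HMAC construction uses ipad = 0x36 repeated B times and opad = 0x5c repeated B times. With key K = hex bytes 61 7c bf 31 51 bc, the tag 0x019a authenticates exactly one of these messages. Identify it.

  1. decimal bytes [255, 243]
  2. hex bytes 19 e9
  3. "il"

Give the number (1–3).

2

Key hex bytes 61 7c bf 31 51 bc is 6 bytes > B = 3, so hash it first: H(key) = 02 da, then zero-pad to 3 bytes: K' = 02 da 00.
K' ⊕ ipad = 34 ec 36; K' ⊕ opad = 5e 86 5c.
m1: inner = H(34 ec 36 ff f3) = 03 48; tag = H(5e 86 5c 03 48) = 018b
m2: inner = H(34 ec 36 19 e9) = 02 58; tag = H(5e 86 5c 02 58) = 019a ← matches
m3: inner = H(34 ec 36 69 6c) = 02 2b; tag = H(5e 86 5c 02 2b) = 016d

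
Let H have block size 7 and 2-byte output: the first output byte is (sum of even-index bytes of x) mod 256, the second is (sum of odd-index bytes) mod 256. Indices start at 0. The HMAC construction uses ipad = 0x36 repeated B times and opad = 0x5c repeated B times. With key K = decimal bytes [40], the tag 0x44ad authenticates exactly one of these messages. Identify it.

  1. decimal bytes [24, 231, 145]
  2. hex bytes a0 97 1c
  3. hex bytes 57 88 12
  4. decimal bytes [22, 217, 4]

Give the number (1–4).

Key decimal bytes [40] = 28 is 1 byte ≤ B = 7; zero-pad to 7 bytes: K' = 28 00 00 00 00 00 00.
K' ⊕ ipad = 1e 36 36 36 36 36 36; K' ⊕ opad = 74 5c 5c 5c 5c 5c 5c.
m1: inner = H(1e 36 36 36 36 36 36 18 e7 91) = a7 4b; tag = H(74 5c 5c 5c 5c 5c 5c a7 4b) = d3bb
m2: inner = H(1e 36 36 36 36 36 36 a0 97 1c) = 57 5e; tag = H(74 5c 5c 5c 5c 5c 5c 57 5e) = e66b
m3: inner = H(1e 36 36 36 36 36 36 57 88 12) = 48 0b; tag = H(74 5c 5c 5c 5c 5c 5c 48 0b) = 935c
m4: inner = H(1e 36 36 36 36 36 36 16 d9 04) = 99 bc; tag = H(74 5c 5c 5c 5c 5c 5c 99 bc) = 44ad ← matches

4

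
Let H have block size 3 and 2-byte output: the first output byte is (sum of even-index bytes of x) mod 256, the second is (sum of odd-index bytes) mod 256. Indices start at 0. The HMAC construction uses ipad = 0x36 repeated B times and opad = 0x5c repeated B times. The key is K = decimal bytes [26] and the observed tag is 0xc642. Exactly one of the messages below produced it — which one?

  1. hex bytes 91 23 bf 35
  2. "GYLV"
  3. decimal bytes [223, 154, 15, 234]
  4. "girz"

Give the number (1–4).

3

Key decimal bytes [26] = 1a is 1 byte ≤ B = 3; zero-pad to 3 bytes: K' = 1a 00 00.
K' ⊕ ipad = 2c 36 36; K' ⊕ opad = 46 5c 5c.
m1: inner = H(2c 36 36 91 23 bf 35) = ba 86; tag = H(46 5c 5c ba 86) = 2816
m2: inner = H(2c 36 36 47 59 4c 56) = 11 c9; tag = H(46 5c 5c 11 c9) = 6b6d
m3: inner = H(2c 36 36 df 9a 0f ea) = e6 24; tag = H(46 5c 5c e6 24) = c642 ← matches
m4: inner = H(2c 36 36 67 69 72 7a) = 45 0f; tag = H(46 5c 5c 45 0f) = b1a1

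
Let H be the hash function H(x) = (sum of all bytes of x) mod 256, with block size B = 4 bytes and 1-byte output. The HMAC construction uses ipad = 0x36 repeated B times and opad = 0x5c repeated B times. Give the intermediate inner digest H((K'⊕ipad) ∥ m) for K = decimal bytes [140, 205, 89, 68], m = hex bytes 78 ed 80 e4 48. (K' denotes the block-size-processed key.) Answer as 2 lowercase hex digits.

a7

Key decimal bytes [140, 205, 89, 68] = 8c cd 59 44 is exactly B = 4 bytes: K' = 8c cd 59 44.
K' ⊕ ipad = ba fb 6f 72.
Inner input = ba fb 6f 72 ∥ 78 ed 80 e4 48.
Inner hash: sum = 186+251+111+114+120+237+128+228+72 = 1447; mod 256 = 167 → a7.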